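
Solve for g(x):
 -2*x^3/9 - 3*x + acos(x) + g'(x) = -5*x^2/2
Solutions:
 g(x) = C1 + x^4/18 - 5*x^3/6 + 3*x^2/2 - x*acos(x) + sqrt(1 - x^2)


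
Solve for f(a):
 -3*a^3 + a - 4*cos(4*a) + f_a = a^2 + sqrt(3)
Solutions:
 f(a) = C1 + 3*a^4/4 + a^3/3 - a^2/2 + sqrt(3)*a + sin(4*a)


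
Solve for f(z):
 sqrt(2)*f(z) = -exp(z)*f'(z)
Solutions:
 f(z) = C1*exp(sqrt(2)*exp(-z))


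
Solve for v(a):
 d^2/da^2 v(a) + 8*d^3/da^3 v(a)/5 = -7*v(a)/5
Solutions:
 v(a) = C1*exp(a*(-10 + 25/(24*sqrt(66129) + 6173)^(1/3) + (24*sqrt(66129) + 6173)^(1/3))/48)*sin(sqrt(3)*a*(-(24*sqrt(66129) + 6173)^(1/3) + 25/(24*sqrt(66129) + 6173)^(1/3))/48) + C2*exp(a*(-10 + 25/(24*sqrt(66129) + 6173)^(1/3) + (24*sqrt(66129) + 6173)^(1/3))/48)*cos(sqrt(3)*a*(-(24*sqrt(66129) + 6173)^(1/3) + 25/(24*sqrt(66129) + 6173)^(1/3))/48) + C3*exp(-a*(25/(24*sqrt(66129) + 6173)^(1/3) + 5 + (24*sqrt(66129) + 6173)^(1/3))/24)


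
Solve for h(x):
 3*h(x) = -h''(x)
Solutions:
 h(x) = C1*sin(sqrt(3)*x) + C2*cos(sqrt(3)*x)


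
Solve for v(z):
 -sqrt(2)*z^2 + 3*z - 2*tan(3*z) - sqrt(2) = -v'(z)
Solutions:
 v(z) = C1 + sqrt(2)*z^3/3 - 3*z^2/2 + sqrt(2)*z - 2*log(cos(3*z))/3


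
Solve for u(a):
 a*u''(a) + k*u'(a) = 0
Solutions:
 u(a) = C1 + a^(1 - re(k))*(C2*sin(log(a)*Abs(im(k))) + C3*cos(log(a)*im(k)))


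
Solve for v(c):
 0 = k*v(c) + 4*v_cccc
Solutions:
 v(c) = C1*exp(-sqrt(2)*c*(-k)^(1/4)/2) + C2*exp(sqrt(2)*c*(-k)^(1/4)/2) + C3*exp(-sqrt(2)*I*c*(-k)^(1/4)/2) + C4*exp(sqrt(2)*I*c*(-k)^(1/4)/2)


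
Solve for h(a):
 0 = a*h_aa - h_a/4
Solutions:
 h(a) = C1 + C2*a^(5/4)


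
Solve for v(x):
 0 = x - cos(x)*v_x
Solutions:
 v(x) = C1 + Integral(x/cos(x), x)


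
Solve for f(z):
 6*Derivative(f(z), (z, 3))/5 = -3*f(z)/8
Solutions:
 f(z) = C3*exp(-2^(2/3)*5^(1/3)*z/4) + (C1*sin(2^(2/3)*sqrt(3)*5^(1/3)*z/8) + C2*cos(2^(2/3)*sqrt(3)*5^(1/3)*z/8))*exp(2^(2/3)*5^(1/3)*z/8)


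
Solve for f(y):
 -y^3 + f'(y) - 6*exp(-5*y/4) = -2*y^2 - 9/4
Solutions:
 f(y) = C1 + y^4/4 - 2*y^3/3 - 9*y/4 - 24*exp(-5*y/4)/5


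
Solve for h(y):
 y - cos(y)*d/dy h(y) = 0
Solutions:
 h(y) = C1 + Integral(y/cos(y), y)


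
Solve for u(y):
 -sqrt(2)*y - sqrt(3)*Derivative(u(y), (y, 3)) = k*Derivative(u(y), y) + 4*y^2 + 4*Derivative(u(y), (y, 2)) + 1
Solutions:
 u(y) = C1 + C2*exp(sqrt(3)*y*(sqrt(-sqrt(3)*k + 4) - 2)/3) + C3*exp(-sqrt(3)*y*(sqrt(-sqrt(3)*k + 4) + 2)/3) - 4*y^3/(3*k) - sqrt(2)*y^2/(2*k) - y/k + 16*y^2/k^2 + 4*sqrt(2)*y/k^2 + 8*sqrt(3)*y/k^2 - 128*y/k^3


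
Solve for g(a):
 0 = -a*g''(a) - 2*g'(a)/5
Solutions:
 g(a) = C1 + C2*a^(3/5)


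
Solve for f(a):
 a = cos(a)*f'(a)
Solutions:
 f(a) = C1 + Integral(a/cos(a), a)


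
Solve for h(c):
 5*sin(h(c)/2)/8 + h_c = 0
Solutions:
 5*c/8 + log(cos(h(c)/2) - 1) - log(cos(h(c)/2) + 1) = C1


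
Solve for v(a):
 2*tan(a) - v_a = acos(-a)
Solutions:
 v(a) = C1 - a*acos(-a) - sqrt(1 - a^2) - 2*log(cos(a))


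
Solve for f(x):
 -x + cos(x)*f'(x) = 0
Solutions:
 f(x) = C1 + Integral(x/cos(x), x)


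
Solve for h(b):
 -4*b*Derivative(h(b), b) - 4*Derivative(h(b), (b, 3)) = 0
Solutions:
 h(b) = C1 + Integral(C2*airyai(-b) + C3*airybi(-b), b)


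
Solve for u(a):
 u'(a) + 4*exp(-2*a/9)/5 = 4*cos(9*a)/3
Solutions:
 u(a) = C1 + 4*sin(9*a)/27 + 18*exp(-2*a/9)/5


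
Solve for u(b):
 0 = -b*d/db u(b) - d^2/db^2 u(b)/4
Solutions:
 u(b) = C1 + C2*erf(sqrt(2)*b)


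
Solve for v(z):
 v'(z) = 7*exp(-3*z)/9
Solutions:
 v(z) = C1 - 7*exp(-3*z)/27


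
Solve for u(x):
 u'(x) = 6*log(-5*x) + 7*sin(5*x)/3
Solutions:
 u(x) = C1 + 6*x*log(-x) - 6*x + 6*x*log(5) - 7*cos(5*x)/15


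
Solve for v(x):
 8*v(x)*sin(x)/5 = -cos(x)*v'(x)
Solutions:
 v(x) = C1*cos(x)^(8/5)


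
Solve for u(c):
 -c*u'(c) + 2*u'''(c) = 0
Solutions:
 u(c) = C1 + Integral(C2*airyai(2^(2/3)*c/2) + C3*airybi(2^(2/3)*c/2), c)


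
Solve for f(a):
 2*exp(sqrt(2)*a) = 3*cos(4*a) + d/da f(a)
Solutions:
 f(a) = C1 + sqrt(2)*exp(sqrt(2)*a) - 3*sin(4*a)/4


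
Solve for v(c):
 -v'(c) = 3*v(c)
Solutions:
 v(c) = C1*exp(-3*c)


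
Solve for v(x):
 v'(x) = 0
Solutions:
 v(x) = C1


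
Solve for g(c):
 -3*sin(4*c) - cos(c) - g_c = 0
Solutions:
 g(c) = C1 - sin(c) + 3*cos(4*c)/4


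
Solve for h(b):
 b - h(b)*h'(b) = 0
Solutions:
 h(b) = -sqrt(C1 + b^2)
 h(b) = sqrt(C1 + b^2)


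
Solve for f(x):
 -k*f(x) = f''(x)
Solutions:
 f(x) = C1*exp(-x*sqrt(-k)) + C2*exp(x*sqrt(-k))


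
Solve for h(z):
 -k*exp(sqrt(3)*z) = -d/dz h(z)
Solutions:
 h(z) = C1 + sqrt(3)*k*exp(sqrt(3)*z)/3


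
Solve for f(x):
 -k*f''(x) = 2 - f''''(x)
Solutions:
 f(x) = C1 + C2*x + C3*exp(-sqrt(k)*x) + C4*exp(sqrt(k)*x) - x^2/k


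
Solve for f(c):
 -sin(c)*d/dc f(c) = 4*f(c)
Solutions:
 f(c) = C1*(cos(c)^2 + 2*cos(c) + 1)/(cos(c)^2 - 2*cos(c) + 1)


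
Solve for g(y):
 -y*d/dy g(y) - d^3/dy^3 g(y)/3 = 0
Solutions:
 g(y) = C1 + Integral(C2*airyai(-3^(1/3)*y) + C3*airybi(-3^(1/3)*y), y)


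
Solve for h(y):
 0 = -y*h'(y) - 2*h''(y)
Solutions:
 h(y) = C1 + C2*erf(y/2)


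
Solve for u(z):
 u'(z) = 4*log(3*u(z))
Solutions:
 -Integral(1/(log(_y) + log(3)), (_y, u(z)))/4 = C1 - z


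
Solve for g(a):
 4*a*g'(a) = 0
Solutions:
 g(a) = C1


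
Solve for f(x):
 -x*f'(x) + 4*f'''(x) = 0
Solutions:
 f(x) = C1 + Integral(C2*airyai(2^(1/3)*x/2) + C3*airybi(2^(1/3)*x/2), x)


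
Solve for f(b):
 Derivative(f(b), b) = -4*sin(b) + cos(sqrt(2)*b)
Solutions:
 f(b) = C1 + sqrt(2)*sin(sqrt(2)*b)/2 + 4*cos(b)


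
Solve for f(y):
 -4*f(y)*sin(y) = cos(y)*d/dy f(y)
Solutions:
 f(y) = C1*cos(y)^4


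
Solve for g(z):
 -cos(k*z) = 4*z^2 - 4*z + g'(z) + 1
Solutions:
 g(z) = C1 - 4*z^3/3 + 2*z^2 - z - sin(k*z)/k


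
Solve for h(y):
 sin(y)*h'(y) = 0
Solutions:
 h(y) = C1


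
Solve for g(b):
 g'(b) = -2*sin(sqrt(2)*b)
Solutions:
 g(b) = C1 + sqrt(2)*cos(sqrt(2)*b)


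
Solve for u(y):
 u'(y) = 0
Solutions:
 u(y) = C1


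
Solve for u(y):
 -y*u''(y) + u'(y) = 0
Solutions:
 u(y) = C1 + C2*y^2


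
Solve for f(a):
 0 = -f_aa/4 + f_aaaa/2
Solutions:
 f(a) = C1 + C2*a + C3*exp(-sqrt(2)*a/2) + C4*exp(sqrt(2)*a/2)


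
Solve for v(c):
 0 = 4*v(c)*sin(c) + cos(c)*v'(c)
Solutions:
 v(c) = C1*cos(c)^4


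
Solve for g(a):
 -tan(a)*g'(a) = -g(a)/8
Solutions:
 g(a) = C1*sin(a)^(1/8)


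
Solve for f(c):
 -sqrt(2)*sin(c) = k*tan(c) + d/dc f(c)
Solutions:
 f(c) = C1 + k*log(cos(c)) + sqrt(2)*cos(c)


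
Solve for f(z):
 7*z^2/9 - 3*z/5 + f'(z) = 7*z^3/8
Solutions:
 f(z) = C1 + 7*z^4/32 - 7*z^3/27 + 3*z^2/10


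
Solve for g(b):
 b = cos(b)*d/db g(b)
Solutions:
 g(b) = C1 + Integral(b/cos(b), b)


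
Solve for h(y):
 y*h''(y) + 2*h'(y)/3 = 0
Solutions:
 h(y) = C1 + C2*y^(1/3)


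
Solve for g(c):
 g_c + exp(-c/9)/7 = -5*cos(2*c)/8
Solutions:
 g(c) = C1 - 5*sin(2*c)/16 + 9*exp(-c/9)/7


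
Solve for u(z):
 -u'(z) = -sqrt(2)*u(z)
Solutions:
 u(z) = C1*exp(sqrt(2)*z)


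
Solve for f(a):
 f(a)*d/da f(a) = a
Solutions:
 f(a) = -sqrt(C1 + a^2)
 f(a) = sqrt(C1 + a^2)


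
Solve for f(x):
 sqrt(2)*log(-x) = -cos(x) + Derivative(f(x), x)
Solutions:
 f(x) = C1 + sqrt(2)*x*(log(-x) - 1) + sin(x)


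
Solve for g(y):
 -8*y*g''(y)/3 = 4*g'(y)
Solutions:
 g(y) = C1 + C2/sqrt(y)


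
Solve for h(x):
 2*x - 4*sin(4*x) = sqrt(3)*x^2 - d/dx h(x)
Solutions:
 h(x) = C1 + sqrt(3)*x^3/3 - x^2 - cos(4*x)


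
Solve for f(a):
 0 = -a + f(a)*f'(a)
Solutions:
 f(a) = -sqrt(C1 + a^2)
 f(a) = sqrt(C1 + a^2)


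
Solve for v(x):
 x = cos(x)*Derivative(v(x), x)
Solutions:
 v(x) = C1 + Integral(x/cos(x), x)


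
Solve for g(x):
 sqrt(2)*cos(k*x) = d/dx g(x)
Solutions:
 g(x) = C1 + sqrt(2)*sin(k*x)/k


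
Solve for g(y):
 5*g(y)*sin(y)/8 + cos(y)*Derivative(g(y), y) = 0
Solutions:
 g(y) = C1*cos(y)^(5/8)


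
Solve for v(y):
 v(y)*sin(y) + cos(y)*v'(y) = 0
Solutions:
 v(y) = C1*cos(y)


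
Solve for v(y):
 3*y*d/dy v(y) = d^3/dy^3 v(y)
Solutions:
 v(y) = C1 + Integral(C2*airyai(3^(1/3)*y) + C3*airybi(3^(1/3)*y), y)


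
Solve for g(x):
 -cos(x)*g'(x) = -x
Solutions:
 g(x) = C1 + Integral(x/cos(x), x)


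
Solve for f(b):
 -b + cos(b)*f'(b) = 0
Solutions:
 f(b) = C1 + Integral(b/cos(b), b)


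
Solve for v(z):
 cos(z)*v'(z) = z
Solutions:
 v(z) = C1 + Integral(z/cos(z), z)


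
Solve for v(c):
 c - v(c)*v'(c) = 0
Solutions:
 v(c) = -sqrt(C1 + c^2)
 v(c) = sqrt(C1 + c^2)


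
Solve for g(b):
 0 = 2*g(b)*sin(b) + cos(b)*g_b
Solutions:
 g(b) = C1*cos(b)^2


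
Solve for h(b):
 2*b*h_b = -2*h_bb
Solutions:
 h(b) = C1 + C2*erf(sqrt(2)*b/2)


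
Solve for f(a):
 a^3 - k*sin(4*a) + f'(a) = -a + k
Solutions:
 f(a) = C1 - a^4/4 - a^2/2 + a*k - k*cos(4*a)/4


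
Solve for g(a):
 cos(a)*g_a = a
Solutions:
 g(a) = C1 + Integral(a/cos(a), a)


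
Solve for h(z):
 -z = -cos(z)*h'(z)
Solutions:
 h(z) = C1 + Integral(z/cos(z), z)


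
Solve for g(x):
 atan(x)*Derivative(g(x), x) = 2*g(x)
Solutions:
 g(x) = C1*exp(2*Integral(1/atan(x), x))


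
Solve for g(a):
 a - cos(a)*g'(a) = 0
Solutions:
 g(a) = C1 + Integral(a/cos(a), a)


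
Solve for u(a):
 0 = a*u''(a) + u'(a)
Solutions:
 u(a) = C1 + C2*log(a)


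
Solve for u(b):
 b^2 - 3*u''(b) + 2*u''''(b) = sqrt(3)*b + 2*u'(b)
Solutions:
 u(b) = C1 + C2*exp(-2^(1/3)*b*(2^(1/3)/(sqrt(2) + 2)^(1/3) + (sqrt(2) + 2)^(1/3))/4)*sin(2^(1/3)*sqrt(3)*b*(-(sqrt(2) + 2)^(1/3) + 2^(1/3)/(sqrt(2) + 2)^(1/3))/4) + C3*exp(-2^(1/3)*b*(2^(1/3)/(sqrt(2) + 2)^(1/3) + (sqrt(2) + 2)^(1/3))/4)*cos(2^(1/3)*sqrt(3)*b*(-(sqrt(2) + 2)^(1/3) + 2^(1/3)/(sqrt(2) + 2)^(1/3))/4) + C4*exp(2^(1/3)*b*(2^(1/3)/(sqrt(2) + 2)^(1/3) + (sqrt(2) + 2)^(1/3))/2) + b^3/6 - 3*b^2/4 - sqrt(3)*b^2/4 + 3*sqrt(3)*b/4 + 9*b/4


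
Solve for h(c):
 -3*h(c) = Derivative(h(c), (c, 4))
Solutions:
 h(c) = (C1*sin(sqrt(2)*3^(1/4)*c/2) + C2*cos(sqrt(2)*3^(1/4)*c/2))*exp(-sqrt(2)*3^(1/4)*c/2) + (C3*sin(sqrt(2)*3^(1/4)*c/2) + C4*cos(sqrt(2)*3^(1/4)*c/2))*exp(sqrt(2)*3^(1/4)*c/2)


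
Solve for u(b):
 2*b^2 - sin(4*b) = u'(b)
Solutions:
 u(b) = C1 + 2*b^3/3 + cos(4*b)/4


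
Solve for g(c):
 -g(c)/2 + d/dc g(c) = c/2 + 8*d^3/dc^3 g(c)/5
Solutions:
 g(c) = C1*exp(30^(1/3)*c*(30^(1/3)/(sqrt(51) + 9)^(1/3) + (sqrt(51) + 9)^(1/3))/24)*sin(10^(1/3)*3^(1/6)*c*(-3^(2/3)*(sqrt(51) + 9)^(1/3) + 3*10^(1/3)/(sqrt(51) + 9)^(1/3))/24) + C2*exp(30^(1/3)*c*(30^(1/3)/(sqrt(51) + 9)^(1/3) + (sqrt(51) + 9)^(1/3))/24)*cos(10^(1/3)*3^(1/6)*c*(-3^(2/3)*(sqrt(51) + 9)^(1/3) + 3*10^(1/3)/(sqrt(51) + 9)^(1/3))/24) + C3*exp(-30^(1/3)*c*(30^(1/3)/(sqrt(51) + 9)^(1/3) + (sqrt(51) + 9)^(1/3))/12) - c - 2


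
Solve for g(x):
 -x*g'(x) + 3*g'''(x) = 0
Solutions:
 g(x) = C1 + Integral(C2*airyai(3^(2/3)*x/3) + C3*airybi(3^(2/3)*x/3), x)


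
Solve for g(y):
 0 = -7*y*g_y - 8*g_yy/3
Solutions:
 g(y) = C1 + C2*erf(sqrt(21)*y/4)


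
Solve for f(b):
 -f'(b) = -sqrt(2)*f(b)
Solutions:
 f(b) = C1*exp(sqrt(2)*b)


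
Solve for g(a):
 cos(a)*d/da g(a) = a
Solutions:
 g(a) = C1 + Integral(a/cos(a), a)


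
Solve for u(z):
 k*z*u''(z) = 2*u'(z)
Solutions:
 u(z) = C1 + z^(((re(k) + 2)*re(k) + im(k)^2)/(re(k)^2 + im(k)^2))*(C2*sin(2*log(z)*Abs(im(k))/(re(k)^2 + im(k)^2)) + C3*cos(2*log(z)*im(k)/(re(k)^2 + im(k)^2)))


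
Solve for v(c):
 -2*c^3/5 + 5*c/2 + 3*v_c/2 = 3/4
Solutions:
 v(c) = C1 + c^4/15 - 5*c^2/6 + c/2


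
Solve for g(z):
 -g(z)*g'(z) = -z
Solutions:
 g(z) = -sqrt(C1 + z^2)
 g(z) = sqrt(C1 + z^2)


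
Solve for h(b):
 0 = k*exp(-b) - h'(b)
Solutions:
 h(b) = C1 - k*exp(-b)


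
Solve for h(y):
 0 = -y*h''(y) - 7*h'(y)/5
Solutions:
 h(y) = C1 + C2/y^(2/5)


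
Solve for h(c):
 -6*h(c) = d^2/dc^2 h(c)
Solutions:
 h(c) = C1*sin(sqrt(6)*c) + C2*cos(sqrt(6)*c)


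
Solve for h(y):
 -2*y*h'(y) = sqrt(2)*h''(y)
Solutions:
 h(y) = C1 + C2*erf(2^(3/4)*y/2)


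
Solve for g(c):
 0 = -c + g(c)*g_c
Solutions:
 g(c) = -sqrt(C1 + c^2)
 g(c) = sqrt(C1 + c^2)


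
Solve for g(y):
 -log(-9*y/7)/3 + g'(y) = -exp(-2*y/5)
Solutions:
 g(y) = C1 + y*log(-y)/3 + y*(-log(7) - 1 + 2*log(3))/3 + 5*exp(-2*y/5)/2


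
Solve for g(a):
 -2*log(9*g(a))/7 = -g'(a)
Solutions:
 -7*Integral(1/(log(_y) + 2*log(3)), (_y, g(a)))/2 = C1 - a


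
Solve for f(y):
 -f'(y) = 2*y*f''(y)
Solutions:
 f(y) = C1 + C2*sqrt(y)


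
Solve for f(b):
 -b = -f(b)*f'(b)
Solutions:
 f(b) = -sqrt(C1 + b^2)
 f(b) = sqrt(C1 + b^2)


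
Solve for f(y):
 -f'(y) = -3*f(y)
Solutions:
 f(y) = C1*exp(3*y)


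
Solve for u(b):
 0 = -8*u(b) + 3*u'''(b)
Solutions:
 u(b) = C3*exp(2*3^(2/3)*b/3) + (C1*sin(3^(1/6)*b) + C2*cos(3^(1/6)*b))*exp(-3^(2/3)*b/3)


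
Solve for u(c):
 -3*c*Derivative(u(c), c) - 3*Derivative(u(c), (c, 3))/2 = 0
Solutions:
 u(c) = C1 + Integral(C2*airyai(-2^(1/3)*c) + C3*airybi(-2^(1/3)*c), c)


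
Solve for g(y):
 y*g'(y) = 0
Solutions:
 g(y) = C1


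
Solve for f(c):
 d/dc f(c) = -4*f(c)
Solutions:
 f(c) = C1*exp(-4*c)


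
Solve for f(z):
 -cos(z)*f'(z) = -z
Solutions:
 f(z) = C1 + Integral(z/cos(z), z)


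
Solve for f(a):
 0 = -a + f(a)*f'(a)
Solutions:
 f(a) = -sqrt(C1 + a^2)
 f(a) = sqrt(C1 + a^2)


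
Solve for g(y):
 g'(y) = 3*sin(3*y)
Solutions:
 g(y) = C1 - cos(3*y)


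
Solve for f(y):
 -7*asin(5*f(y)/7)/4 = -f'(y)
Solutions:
 Integral(1/asin(5*_y/7), (_y, f(y))) = C1 + 7*y/4


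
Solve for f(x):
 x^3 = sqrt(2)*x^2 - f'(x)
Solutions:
 f(x) = C1 - x^4/4 + sqrt(2)*x^3/3


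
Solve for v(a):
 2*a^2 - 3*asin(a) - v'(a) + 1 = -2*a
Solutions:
 v(a) = C1 + 2*a^3/3 + a^2 - 3*a*asin(a) + a - 3*sqrt(1 - a^2)


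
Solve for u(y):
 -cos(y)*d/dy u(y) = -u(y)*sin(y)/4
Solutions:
 u(y) = C1/cos(y)^(1/4)


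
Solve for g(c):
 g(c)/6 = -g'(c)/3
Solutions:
 g(c) = C1*exp(-c/2)


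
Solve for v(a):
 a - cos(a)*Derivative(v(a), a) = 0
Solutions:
 v(a) = C1 + Integral(a/cos(a), a)


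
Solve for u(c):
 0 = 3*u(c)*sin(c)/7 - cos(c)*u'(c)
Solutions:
 u(c) = C1/cos(c)^(3/7)


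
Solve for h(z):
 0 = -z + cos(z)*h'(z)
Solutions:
 h(z) = C1 + Integral(z/cos(z), z)


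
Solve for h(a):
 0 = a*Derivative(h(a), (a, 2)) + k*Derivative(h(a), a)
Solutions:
 h(a) = C1 + a^(1 - re(k))*(C2*sin(log(a)*Abs(im(k))) + C3*cos(log(a)*im(k)))


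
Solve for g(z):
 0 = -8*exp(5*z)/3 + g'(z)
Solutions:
 g(z) = C1 + 8*exp(5*z)/15


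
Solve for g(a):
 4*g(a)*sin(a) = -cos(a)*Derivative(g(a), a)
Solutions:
 g(a) = C1*cos(a)^4


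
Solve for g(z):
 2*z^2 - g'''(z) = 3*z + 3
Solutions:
 g(z) = C1 + C2*z + C3*z^2 + z^5/30 - z^4/8 - z^3/2


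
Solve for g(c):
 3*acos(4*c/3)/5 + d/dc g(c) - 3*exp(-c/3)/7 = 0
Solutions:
 g(c) = C1 - 3*c*acos(4*c/3)/5 + 3*sqrt(9 - 16*c^2)/20 - 9*exp(-c/3)/7


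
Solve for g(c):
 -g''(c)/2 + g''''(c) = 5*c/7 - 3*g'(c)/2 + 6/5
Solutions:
 g(c) = C1 + C2*exp(6^(1/3)*c*(6^(1/3)/(sqrt(723) + 27)^(1/3) + (sqrt(723) + 27)^(1/3))/12)*sin(2^(1/3)*3^(1/6)*c*(-3^(2/3)*(sqrt(723) + 27)^(1/3) + 3*2^(1/3)/(sqrt(723) + 27)^(1/3))/12) + C3*exp(6^(1/3)*c*(6^(1/3)/(sqrt(723) + 27)^(1/3) + (sqrt(723) + 27)^(1/3))/12)*cos(2^(1/3)*3^(1/6)*c*(-3^(2/3)*(sqrt(723) + 27)^(1/3) + 3*2^(1/3)/(sqrt(723) + 27)^(1/3))/12) + C4*exp(-6^(1/3)*c*(6^(1/3)/(sqrt(723) + 27)^(1/3) + (sqrt(723) + 27)^(1/3))/6) + 5*c^2/21 + 302*c/315


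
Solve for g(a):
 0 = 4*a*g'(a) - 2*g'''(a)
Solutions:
 g(a) = C1 + Integral(C2*airyai(2^(1/3)*a) + C3*airybi(2^(1/3)*a), a)


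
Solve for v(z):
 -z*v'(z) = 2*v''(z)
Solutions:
 v(z) = C1 + C2*erf(z/2)


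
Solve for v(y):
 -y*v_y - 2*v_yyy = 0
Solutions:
 v(y) = C1 + Integral(C2*airyai(-2^(2/3)*y/2) + C3*airybi(-2^(2/3)*y/2), y)


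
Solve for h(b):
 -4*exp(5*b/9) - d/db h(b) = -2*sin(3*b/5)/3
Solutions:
 h(b) = C1 - 36*exp(5*b/9)/5 - 10*cos(3*b/5)/9


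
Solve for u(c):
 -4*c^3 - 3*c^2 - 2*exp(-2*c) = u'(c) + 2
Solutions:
 u(c) = C1 - c^4 - c^3 - 2*c + exp(-2*c)


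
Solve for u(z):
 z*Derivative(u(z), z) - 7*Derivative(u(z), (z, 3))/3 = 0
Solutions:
 u(z) = C1 + Integral(C2*airyai(3^(1/3)*7^(2/3)*z/7) + C3*airybi(3^(1/3)*7^(2/3)*z/7), z)


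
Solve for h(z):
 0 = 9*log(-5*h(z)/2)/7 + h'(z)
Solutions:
 7*Integral(1/(log(-_y) - log(2) + log(5)), (_y, h(z)))/9 = C1 - z


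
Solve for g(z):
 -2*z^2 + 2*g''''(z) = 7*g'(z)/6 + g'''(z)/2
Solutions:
 g(z) = C1 + C2*exp(z*(-(12*sqrt(1771) + 505)^(1/3) - 1/(12*sqrt(1771) + 505)^(1/3) + 2)/24)*sin(sqrt(3)*z*(-(12*sqrt(1771) + 505)^(1/3) + (12*sqrt(1771) + 505)^(-1/3))/24) + C3*exp(z*(-(12*sqrt(1771) + 505)^(1/3) - 1/(12*sqrt(1771) + 505)^(1/3) + 2)/24)*cos(sqrt(3)*z*(-(12*sqrt(1771) + 505)^(1/3) + (12*sqrt(1771) + 505)^(-1/3))/24) + C4*exp(z*((12*sqrt(1771) + 505)^(-1/3) + 1 + (12*sqrt(1771) + 505)^(1/3))/12) - 4*z^3/7 + 72*z/49


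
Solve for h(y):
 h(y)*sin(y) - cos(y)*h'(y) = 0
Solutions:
 h(y) = C1/cos(y)


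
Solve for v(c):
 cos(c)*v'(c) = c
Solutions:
 v(c) = C1 + Integral(c/cos(c), c)


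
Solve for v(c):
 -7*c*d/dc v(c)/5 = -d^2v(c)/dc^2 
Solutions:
 v(c) = C1 + C2*erfi(sqrt(70)*c/10)


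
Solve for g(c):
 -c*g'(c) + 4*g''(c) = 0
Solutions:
 g(c) = C1 + C2*erfi(sqrt(2)*c/4)


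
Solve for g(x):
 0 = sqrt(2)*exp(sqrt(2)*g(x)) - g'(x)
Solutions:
 g(x) = sqrt(2)*(2*log(-1/(C1 + sqrt(2)*x)) - log(2))/4


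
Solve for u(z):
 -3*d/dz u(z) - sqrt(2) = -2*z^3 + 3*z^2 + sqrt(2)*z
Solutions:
 u(z) = C1 + z^4/6 - z^3/3 - sqrt(2)*z^2/6 - sqrt(2)*z/3


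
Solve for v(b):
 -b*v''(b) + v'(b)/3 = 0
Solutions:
 v(b) = C1 + C2*b^(4/3)


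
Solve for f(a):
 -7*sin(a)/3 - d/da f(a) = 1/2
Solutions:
 f(a) = C1 - a/2 + 7*cos(a)/3


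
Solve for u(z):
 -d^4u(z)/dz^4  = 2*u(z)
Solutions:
 u(z) = (C1*sin(2^(3/4)*z/2) + C2*cos(2^(3/4)*z/2))*exp(-2^(3/4)*z/2) + (C3*sin(2^(3/4)*z/2) + C4*cos(2^(3/4)*z/2))*exp(2^(3/4)*z/2)


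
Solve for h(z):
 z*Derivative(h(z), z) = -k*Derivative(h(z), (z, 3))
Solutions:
 h(z) = C1 + Integral(C2*airyai(z*(-1/k)^(1/3)) + C3*airybi(z*(-1/k)^(1/3)), z)


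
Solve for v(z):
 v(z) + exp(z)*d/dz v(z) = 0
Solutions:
 v(z) = C1*exp(exp(-z))


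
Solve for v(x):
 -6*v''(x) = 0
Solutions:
 v(x) = C1 + C2*x


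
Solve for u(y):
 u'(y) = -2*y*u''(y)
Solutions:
 u(y) = C1 + C2*sqrt(y)


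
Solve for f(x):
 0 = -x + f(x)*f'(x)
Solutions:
 f(x) = -sqrt(C1 + x^2)
 f(x) = sqrt(C1 + x^2)


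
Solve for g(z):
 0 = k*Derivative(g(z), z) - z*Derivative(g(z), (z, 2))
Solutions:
 g(z) = C1 + z^(re(k) + 1)*(C2*sin(log(z)*Abs(im(k))) + C3*cos(log(z)*im(k)))


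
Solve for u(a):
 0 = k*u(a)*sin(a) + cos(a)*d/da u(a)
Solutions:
 u(a) = C1*exp(k*log(cos(a)))


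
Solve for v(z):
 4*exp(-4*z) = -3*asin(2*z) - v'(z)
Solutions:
 v(z) = C1 - 3*z*asin(2*z) - 3*sqrt(1 - 4*z^2)/2 + exp(-4*z)


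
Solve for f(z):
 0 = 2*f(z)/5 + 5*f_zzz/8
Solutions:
 f(z) = C3*exp(-2*10^(1/3)*z/5) + (C1*sin(10^(1/3)*sqrt(3)*z/5) + C2*cos(10^(1/3)*sqrt(3)*z/5))*exp(10^(1/3)*z/5)


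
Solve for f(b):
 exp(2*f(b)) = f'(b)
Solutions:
 f(b) = log(-sqrt(-1/(C1 + b))) - log(2)/2
 f(b) = log(-1/(C1 + b))/2 - log(2)/2


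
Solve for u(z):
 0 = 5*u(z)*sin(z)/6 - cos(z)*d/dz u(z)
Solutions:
 u(z) = C1/cos(z)^(5/6)


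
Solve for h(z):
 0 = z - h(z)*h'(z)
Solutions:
 h(z) = -sqrt(C1 + z^2)
 h(z) = sqrt(C1 + z^2)


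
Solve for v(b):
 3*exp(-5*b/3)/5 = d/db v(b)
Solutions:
 v(b) = C1 - 9*exp(-5*b/3)/25


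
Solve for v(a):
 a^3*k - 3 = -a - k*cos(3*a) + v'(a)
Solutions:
 v(a) = C1 + a^4*k/4 + a^2/2 - 3*a + k*sin(3*a)/3


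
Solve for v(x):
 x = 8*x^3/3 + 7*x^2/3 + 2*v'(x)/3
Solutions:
 v(x) = C1 - x^4 - 7*x^3/6 + 3*x^2/4


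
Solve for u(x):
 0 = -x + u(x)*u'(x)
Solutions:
 u(x) = -sqrt(C1 + x^2)
 u(x) = sqrt(C1 + x^2)


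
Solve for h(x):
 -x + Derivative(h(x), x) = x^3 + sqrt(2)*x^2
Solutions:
 h(x) = C1 + x^4/4 + sqrt(2)*x^3/3 + x^2/2


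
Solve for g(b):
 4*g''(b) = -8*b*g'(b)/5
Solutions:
 g(b) = C1 + C2*erf(sqrt(5)*b/5)


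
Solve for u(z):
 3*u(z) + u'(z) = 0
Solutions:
 u(z) = C1*exp(-3*z)


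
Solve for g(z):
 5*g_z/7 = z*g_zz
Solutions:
 g(z) = C1 + C2*z^(12/7)


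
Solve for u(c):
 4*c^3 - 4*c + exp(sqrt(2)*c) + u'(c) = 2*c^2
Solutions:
 u(c) = C1 - c^4 + 2*c^3/3 + 2*c^2 - sqrt(2)*exp(sqrt(2)*c)/2


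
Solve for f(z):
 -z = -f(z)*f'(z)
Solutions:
 f(z) = -sqrt(C1 + z^2)
 f(z) = sqrt(C1 + z^2)


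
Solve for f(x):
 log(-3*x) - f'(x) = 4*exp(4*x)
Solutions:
 f(x) = C1 + x*log(-x) + x*(-1 + log(3)) - exp(4*x)


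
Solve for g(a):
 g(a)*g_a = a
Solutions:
 g(a) = -sqrt(C1 + a^2)
 g(a) = sqrt(C1 + a^2)


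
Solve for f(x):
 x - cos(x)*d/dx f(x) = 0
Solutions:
 f(x) = C1 + Integral(x/cos(x), x)


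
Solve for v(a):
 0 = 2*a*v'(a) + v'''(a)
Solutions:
 v(a) = C1 + Integral(C2*airyai(-2^(1/3)*a) + C3*airybi(-2^(1/3)*a), a)


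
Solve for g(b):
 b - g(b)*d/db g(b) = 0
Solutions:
 g(b) = -sqrt(C1 + b^2)
 g(b) = sqrt(C1 + b^2)


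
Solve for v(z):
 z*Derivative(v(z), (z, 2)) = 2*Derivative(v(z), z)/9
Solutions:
 v(z) = C1 + C2*z^(11/9)


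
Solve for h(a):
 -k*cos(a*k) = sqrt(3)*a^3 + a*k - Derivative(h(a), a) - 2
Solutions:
 h(a) = C1 + sqrt(3)*a^4/4 + a^2*k/2 - 2*a + sin(a*k)


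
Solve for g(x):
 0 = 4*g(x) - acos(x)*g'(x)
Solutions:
 g(x) = C1*exp(4*Integral(1/acos(x), x))


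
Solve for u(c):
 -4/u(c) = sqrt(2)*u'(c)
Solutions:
 u(c) = -sqrt(C1 - 4*sqrt(2)*c)
 u(c) = sqrt(C1 - 4*sqrt(2)*c)


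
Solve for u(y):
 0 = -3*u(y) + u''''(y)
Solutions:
 u(y) = C1*exp(-3^(1/4)*y) + C2*exp(3^(1/4)*y) + C3*sin(3^(1/4)*y) + C4*cos(3^(1/4)*y)


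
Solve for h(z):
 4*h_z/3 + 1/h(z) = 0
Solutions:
 h(z) = -sqrt(C1 - 6*z)/2
 h(z) = sqrt(C1 - 6*z)/2


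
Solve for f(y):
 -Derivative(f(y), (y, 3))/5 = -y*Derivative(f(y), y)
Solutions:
 f(y) = C1 + Integral(C2*airyai(5^(1/3)*y) + C3*airybi(5^(1/3)*y), y)


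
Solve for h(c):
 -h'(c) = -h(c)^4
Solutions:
 h(c) = (-1/(C1 + 3*c))^(1/3)
 h(c) = (-1/(C1 + c))^(1/3)*(-3^(2/3) - 3*3^(1/6)*I)/6
 h(c) = (-1/(C1 + c))^(1/3)*(-3^(2/3) + 3*3^(1/6)*I)/6


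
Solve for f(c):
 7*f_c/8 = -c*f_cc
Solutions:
 f(c) = C1 + C2*c^(1/8)


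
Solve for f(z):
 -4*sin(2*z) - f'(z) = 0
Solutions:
 f(z) = C1 + 2*cos(2*z)


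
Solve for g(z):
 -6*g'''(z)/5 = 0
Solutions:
 g(z) = C1 + C2*z + C3*z^2


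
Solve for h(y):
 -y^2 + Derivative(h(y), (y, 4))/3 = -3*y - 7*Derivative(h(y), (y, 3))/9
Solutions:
 h(y) = C1 + C2*y + C3*y^2 + C4*exp(-7*y/3) + 3*y^5/140 - 81*y^4/392 + 243*y^3/686


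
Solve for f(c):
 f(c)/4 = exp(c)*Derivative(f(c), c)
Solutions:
 f(c) = C1*exp(-exp(-c)/4)


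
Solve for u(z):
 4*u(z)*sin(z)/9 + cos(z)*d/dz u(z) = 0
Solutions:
 u(z) = C1*cos(z)^(4/9)


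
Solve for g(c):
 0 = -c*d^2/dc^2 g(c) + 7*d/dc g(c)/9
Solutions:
 g(c) = C1 + C2*c^(16/9)


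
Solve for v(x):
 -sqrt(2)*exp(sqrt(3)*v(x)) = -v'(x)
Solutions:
 v(x) = sqrt(3)*(2*log(-1/(C1 + sqrt(2)*x)) - log(3))/6


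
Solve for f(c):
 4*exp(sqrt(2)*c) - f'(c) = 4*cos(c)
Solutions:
 f(c) = C1 + 2*sqrt(2)*exp(sqrt(2)*c) - 4*sin(c)


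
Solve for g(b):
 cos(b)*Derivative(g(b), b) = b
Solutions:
 g(b) = C1 + Integral(b/cos(b), b)


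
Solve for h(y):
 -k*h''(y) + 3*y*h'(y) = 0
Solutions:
 h(y) = C1 + C2*erf(sqrt(6)*y*sqrt(-1/k)/2)/sqrt(-1/k)


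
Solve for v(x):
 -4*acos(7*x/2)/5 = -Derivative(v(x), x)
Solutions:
 v(x) = C1 + 4*x*acos(7*x/2)/5 - 4*sqrt(4 - 49*x^2)/35


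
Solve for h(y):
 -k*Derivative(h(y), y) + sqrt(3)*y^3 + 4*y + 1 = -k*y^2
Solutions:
 h(y) = C1 + y^3/3 + sqrt(3)*y^4/(4*k) + 2*y^2/k + y/k


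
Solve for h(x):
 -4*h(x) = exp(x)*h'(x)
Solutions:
 h(x) = C1*exp(4*exp(-x))


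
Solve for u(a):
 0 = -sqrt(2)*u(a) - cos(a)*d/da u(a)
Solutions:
 u(a) = C1*(sin(a) - 1)^(sqrt(2)/2)/(sin(a) + 1)^(sqrt(2)/2)


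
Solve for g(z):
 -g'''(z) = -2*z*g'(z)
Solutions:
 g(z) = C1 + Integral(C2*airyai(2^(1/3)*z) + C3*airybi(2^(1/3)*z), z)


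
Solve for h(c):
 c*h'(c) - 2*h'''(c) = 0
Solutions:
 h(c) = C1 + Integral(C2*airyai(2^(2/3)*c/2) + C3*airybi(2^(2/3)*c/2), c)


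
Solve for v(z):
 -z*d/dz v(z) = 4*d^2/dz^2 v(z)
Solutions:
 v(z) = C1 + C2*erf(sqrt(2)*z/4)


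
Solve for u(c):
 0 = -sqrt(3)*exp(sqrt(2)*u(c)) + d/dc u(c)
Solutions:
 u(c) = sqrt(2)*(2*log(-1/(C1 + sqrt(3)*c)) - log(2))/4


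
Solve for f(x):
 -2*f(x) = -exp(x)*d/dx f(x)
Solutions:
 f(x) = C1*exp(-2*exp(-x))


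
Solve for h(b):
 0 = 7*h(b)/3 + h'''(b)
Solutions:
 h(b) = C3*exp(-3^(2/3)*7^(1/3)*b/3) + (C1*sin(3^(1/6)*7^(1/3)*b/2) + C2*cos(3^(1/6)*7^(1/3)*b/2))*exp(3^(2/3)*7^(1/3)*b/6)


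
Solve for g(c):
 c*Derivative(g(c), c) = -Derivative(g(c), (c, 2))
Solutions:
 g(c) = C1 + C2*erf(sqrt(2)*c/2)


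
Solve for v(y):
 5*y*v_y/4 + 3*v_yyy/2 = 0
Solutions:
 v(y) = C1 + Integral(C2*airyai(-5^(1/3)*6^(2/3)*y/6) + C3*airybi(-5^(1/3)*6^(2/3)*y/6), y)


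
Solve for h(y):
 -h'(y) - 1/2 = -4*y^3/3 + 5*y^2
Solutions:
 h(y) = C1 + y^4/3 - 5*y^3/3 - y/2


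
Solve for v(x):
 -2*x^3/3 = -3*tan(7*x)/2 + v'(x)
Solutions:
 v(x) = C1 - x^4/6 - 3*log(cos(7*x))/14


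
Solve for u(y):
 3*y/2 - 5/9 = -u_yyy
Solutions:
 u(y) = C1 + C2*y + C3*y^2 - y^4/16 + 5*y^3/54


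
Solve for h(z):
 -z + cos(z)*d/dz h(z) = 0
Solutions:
 h(z) = C1 + Integral(z/cos(z), z)


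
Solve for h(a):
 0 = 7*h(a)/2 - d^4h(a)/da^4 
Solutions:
 h(a) = C1*exp(-2^(3/4)*7^(1/4)*a/2) + C2*exp(2^(3/4)*7^(1/4)*a/2) + C3*sin(2^(3/4)*7^(1/4)*a/2) + C4*cos(2^(3/4)*7^(1/4)*a/2)


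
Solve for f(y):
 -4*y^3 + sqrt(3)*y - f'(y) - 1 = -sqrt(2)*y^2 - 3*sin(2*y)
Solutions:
 f(y) = C1 - y^4 + sqrt(2)*y^3/3 + sqrt(3)*y^2/2 - y - 3*cos(2*y)/2


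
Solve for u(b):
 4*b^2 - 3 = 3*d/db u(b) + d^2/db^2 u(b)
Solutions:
 u(b) = C1 + C2*exp(-3*b) + 4*b^3/9 - 4*b^2/9 - 19*b/27


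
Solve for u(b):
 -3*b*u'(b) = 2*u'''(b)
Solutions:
 u(b) = C1 + Integral(C2*airyai(-2^(2/3)*3^(1/3)*b/2) + C3*airybi(-2^(2/3)*3^(1/3)*b/2), b)


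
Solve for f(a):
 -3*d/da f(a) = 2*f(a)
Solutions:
 f(a) = C1*exp(-2*a/3)


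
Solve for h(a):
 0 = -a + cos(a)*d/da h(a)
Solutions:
 h(a) = C1 + Integral(a/cos(a), a)


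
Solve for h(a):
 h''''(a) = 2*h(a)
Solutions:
 h(a) = C1*exp(-2^(1/4)*a) + C2*exp(2^(1/4)*a) + C3*sin(2^(1/4)*a) + C4*cos(2^(1/4)*a)


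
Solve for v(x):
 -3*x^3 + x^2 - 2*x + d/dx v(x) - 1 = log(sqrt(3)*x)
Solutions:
 v(x) = C1 + 3*x^4/4 - x^3/3 + x^2 + x*log(x) + x*log(3)/2


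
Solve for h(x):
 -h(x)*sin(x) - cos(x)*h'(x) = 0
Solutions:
 h(x) = C1*cos(x)


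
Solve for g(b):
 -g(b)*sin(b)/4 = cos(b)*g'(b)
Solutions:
 g(b) = C1*cos(b)^(1/4)


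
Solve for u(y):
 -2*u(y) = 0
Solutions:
 u(y) = 0


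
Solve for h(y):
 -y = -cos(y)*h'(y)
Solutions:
 h(y) = C1 + Integral(y/cos(y), y)


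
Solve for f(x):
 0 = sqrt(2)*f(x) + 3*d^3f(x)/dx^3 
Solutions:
 f(x) = C3*exp(-2^(1/6)*3^(2/3)*x/3) + (C1*sin(6^(1/6)*x/2) + C2*cos(6^(1/6)*x/2))*exp(2^(1/6)*3^(2/3)*x/6)


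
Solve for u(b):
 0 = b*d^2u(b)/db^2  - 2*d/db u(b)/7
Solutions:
 u(b) = C1 + C2*b^(9/7)


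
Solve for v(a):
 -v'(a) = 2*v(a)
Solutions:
 v(a) = C1*exp(-2*a)


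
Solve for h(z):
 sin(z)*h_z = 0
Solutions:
 h(z) = C1


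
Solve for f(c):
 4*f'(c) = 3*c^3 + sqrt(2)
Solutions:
 f(c) = C1 + 3*c^4/16 + sqrt(2)*c/4


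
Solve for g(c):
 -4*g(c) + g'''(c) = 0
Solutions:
 g(c) = C3*exp(2^(2/3)*c) + (C1*sin(2^(2/3)*sqrt(3)*c/2) + C2*cos(2^(2/3)*sqrt(3)*c/2))*exp(-2^(2/3)*c/2)


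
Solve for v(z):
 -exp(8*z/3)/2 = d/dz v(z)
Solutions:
 v(z) = C1 - 3*exp(8*z/3)/16


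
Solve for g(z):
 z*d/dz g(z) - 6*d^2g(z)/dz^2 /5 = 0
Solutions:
 g(z) = C1 + C2*erfi(sqrt(15)*z/6)


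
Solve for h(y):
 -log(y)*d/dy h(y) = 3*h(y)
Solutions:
 h(y) = C1*exp(-3*li(y))


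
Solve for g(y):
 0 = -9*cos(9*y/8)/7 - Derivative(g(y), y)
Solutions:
 g(y) = C1 - 8*sin(9*y/8)/7


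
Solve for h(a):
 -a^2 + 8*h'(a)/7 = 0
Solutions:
 h(a) = C1 + 7*a^3/24


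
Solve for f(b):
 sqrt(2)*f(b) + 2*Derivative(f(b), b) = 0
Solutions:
 f(b) = C1*exp(-sqrt(2)*b/2)


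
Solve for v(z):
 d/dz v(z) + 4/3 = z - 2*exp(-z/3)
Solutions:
 v(z) = C1 + z^2/2 - 4*z/3 + 6*exp(-z/3)


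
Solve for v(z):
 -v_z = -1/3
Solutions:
 v(z) = C1 + z/3


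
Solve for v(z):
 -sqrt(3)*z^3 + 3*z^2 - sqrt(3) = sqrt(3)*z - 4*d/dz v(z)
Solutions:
 v(z) = C1 + sqrt(3)*z^4/16 - z^3/4 + sqrt(3)*z^2/8 + sqrt(3)*z/4


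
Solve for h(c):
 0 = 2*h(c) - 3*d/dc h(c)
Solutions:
 h(c) = C1*exp(2*c/3)


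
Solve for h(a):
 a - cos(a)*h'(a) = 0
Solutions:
 h(a) = C1 + Integral(a/cos(a), a)


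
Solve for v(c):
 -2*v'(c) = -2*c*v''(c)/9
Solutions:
 v(c) = C1 + C2*c^10


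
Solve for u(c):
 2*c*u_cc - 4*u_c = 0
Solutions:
 u(c) = C1 + C2*c^3


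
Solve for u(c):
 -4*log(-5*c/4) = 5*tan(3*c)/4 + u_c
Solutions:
 u(c) = C1 - 4*c*log(-c) - 4*c*log(5) + 4*c + 8*c*log(2) + 5*log(cos(3*c))/12


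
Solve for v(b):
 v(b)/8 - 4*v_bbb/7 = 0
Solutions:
 v(b) = C3*exp(14^(1/3)*b/4) + (C1*sin(14^(1/3)*sqrt(3)*b/8) + C2*cos(14^(1/3)*sqrt(3)*b/8))*exp(-14^(1/3)*b/8)


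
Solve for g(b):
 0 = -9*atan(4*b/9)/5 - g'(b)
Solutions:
 g(b) = C1 - 9*b*atan(4*b/9)/5 + 81*log(16*b^2 + 81)/40


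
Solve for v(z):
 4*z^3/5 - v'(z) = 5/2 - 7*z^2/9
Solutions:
 v(z) = C1 + z^4/5 + 7*z^3/27 - 5*z/2


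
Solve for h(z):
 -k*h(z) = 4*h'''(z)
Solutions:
 h(z) = C1*exp(2^(1/3)*z*(-k)^(1/3)/2) + C2*exp(2^(1/3)*z*(-k)^(1/3)*(-1 + sqrt(3)*I)/4) + C3*exp(-2^(1/3)*z*(-k)^(1/3)*(1 + sqrt(3)*I)/4)


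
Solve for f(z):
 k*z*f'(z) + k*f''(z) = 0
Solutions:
 f(z) = C1 + C2*erf(sqrt(2)*z/2)


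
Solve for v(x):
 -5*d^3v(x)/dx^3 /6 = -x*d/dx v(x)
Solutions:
 v(x) = C1 + Integral(C2*airyai(5^(2/3)*6^(1/3)*x/5) + C3*airybi(5^(2/3)*6^(1/3)*x/5), x)


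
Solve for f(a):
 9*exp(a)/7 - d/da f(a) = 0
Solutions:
 f(a) = C1 + 9*exp(a)/7


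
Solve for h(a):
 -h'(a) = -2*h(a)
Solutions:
 h(a) = C1*exp(2*a)


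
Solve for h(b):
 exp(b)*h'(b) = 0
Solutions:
 h(b) = C1


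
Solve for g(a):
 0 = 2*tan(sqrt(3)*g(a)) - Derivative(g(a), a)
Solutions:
 g(a) = sqrt(3)*(pi - asin(C1*exp(2*sqrt(3)*a)))/3
 g(a) = sqrt(3)*asin(C1*exp(2*sqrt(3)*a))/3


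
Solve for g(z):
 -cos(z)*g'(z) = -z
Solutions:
 g(z) = C1 + Integral(z/cos(z), z)


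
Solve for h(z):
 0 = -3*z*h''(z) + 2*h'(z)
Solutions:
 h(z) = C1 + C2*z^(5/3)


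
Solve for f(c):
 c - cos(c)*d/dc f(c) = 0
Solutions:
 f(c) = C1 + Integral(c/cos(c), c)


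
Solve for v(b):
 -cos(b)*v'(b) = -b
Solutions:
 v(b) = C1 + Integral(b/cos(b), b)


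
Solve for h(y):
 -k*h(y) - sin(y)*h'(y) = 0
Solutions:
 h(y) = C1*exp(k*(-log(cos(y) - 1) + log(cos(y) + 1))/2)


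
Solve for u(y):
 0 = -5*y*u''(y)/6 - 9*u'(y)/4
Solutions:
 u(y) = C1 + C2/y^(17/10)


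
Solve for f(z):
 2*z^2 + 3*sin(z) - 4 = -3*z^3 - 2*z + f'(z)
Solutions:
 f(z) = C1 + 3*z^4/4 + 2*z^3/3 + z^2 - 4*z - 3*cos(z)


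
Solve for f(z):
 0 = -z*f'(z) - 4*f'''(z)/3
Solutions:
 f(z) = C1 + Integral(C2*airyai(-6^(1/3)*z/2) + C3*airybi(-6^(1/3)*z/2), z)


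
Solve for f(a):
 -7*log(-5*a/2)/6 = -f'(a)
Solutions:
 f(a) = C1 + 7*a*log(-a)/6 + 7*a*(-1 - log(2) + log(5))/6


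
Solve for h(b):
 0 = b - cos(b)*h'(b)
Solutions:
 h(b) = C1 + Integral(b/cos(b), b)


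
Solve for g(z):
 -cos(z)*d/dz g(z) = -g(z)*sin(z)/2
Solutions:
 g(z) = C1/sqrt(cos(z))


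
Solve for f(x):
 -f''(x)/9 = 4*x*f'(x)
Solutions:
 f(x) = C1 + C2*erf(3*sqrt(2)*x)


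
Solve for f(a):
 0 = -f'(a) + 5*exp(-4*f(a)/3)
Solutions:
 f(a) = 3*log(-I*(C1 + 20*a/3)^(1/4))
 f(a) = 3*log(I*(C1 + 20*a/3)^(1/4))
 f(a) = 3*log(-(C1 + 20*a/3)^(1/4))
 f(a) = 3*log(C1 + 20*a/3)/4


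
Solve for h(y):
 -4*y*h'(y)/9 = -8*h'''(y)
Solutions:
 h(y) = C1 + Integral(C2*airyai(12^(1/3)*y/6) + C3*airybi(12^(1/3)*y/6), y)


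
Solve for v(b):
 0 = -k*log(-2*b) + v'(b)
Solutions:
 v(b) = C1 + b*k*log(-b) + b*k*(-1 + log(2))


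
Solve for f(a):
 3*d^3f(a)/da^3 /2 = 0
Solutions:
 f(a) = C1 + C2*a + C3*a^2


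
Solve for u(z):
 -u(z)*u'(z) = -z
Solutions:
 u(z) = -sqrt(C1 + z^2)
 u(z) = sqrt(C1 + z^2)


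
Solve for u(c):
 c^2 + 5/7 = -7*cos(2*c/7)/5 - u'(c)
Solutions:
 u(c) = C1 - c^3/3 - 5*c/7 - 49*sin(c/7)*cos(c/7)/5


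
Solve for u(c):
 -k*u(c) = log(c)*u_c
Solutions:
 u(c) = C1*exp(-k*li(c))


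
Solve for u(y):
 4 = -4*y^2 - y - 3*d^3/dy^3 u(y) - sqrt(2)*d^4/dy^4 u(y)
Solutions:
 u(y) = C1 + C2*y + C3*y^2 + C4*exp(-3*sqrt(2)*y/2) - y^5/45 + y^4*(-3 + 8*sqrt(2))/216 + y^3*(-52 + 3*sqrt(2))/162


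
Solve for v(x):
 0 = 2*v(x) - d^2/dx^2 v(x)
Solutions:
 v(x) = C1*exp(-sqrt(2)*x) + C2*exp(sqrt(2)*x)


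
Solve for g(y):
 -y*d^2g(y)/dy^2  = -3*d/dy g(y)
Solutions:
 g(y) = C1 + C2*y^4


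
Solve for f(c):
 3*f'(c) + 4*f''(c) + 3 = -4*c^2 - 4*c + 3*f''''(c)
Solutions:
 f(c) = C1 + C2*exp(-2^(1/3)*c*(8/(sqrt(473) + 27)^(1/3) + 2^(1/3)*(sqrt(473) + 27)^(1/3))/12)*sin(2^(1/3)*sqrt(3)*c*(-2^(1/3)*(sqrt(473) + 27)^(1/3) + 8/(sqrt(473) + 27)^(1/3))/12) + C3*exp(-2^(1/3)*c*(8/(sqrt(473) + 27)^(1/3) + 2^(1/3)*(sqrt(473) + 27)^(1/3))/12)*cos(2^(1/3)*sqrt(3)*c*(-2^(1/3)*(sqrt(473) + 27)^(1/3) + 8/(sqrt(473) + 27)^(1/3))/12) + C4*exp(2^(1/3)*c*(8/(sqrt(473) + 27)^(1/3) + 2^(1/3)*(sqrt(473) + 27)^(1/3))/6) - 4*c^3/9 + 10*c^2/9 - 107*c/27


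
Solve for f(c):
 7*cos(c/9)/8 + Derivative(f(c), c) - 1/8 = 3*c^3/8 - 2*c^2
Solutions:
 f(c) = C1 + 3*c^4/32 - 2*c^3/3 + c/8 - 63*sin(c/9)/8


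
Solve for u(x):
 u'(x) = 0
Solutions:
 u(x) = C1


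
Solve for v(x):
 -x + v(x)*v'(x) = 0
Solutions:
 v(x) = -sqrt(C1 + x^2)
 v(x) = sqrt(C1 + x^2)


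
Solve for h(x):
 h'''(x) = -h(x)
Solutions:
 h(x) = C3*exp(-x) + (C1*sin(sqrt(3)*x/2) + C2*cos(sqrt(3)*x/2))*exp(x/2)


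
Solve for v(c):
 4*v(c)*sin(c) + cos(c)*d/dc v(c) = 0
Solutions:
 v(c) = C1*cos(c)^4


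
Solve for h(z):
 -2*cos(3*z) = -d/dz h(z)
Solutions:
 h(z) = C1 + 2*sin(3*z)/3


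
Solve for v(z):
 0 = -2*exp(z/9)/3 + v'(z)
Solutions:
 v(z) = C1 + 6*exp(z/9)


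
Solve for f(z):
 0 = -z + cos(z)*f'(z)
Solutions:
 f(z) = C1 + Integral(z/cos(z), z)


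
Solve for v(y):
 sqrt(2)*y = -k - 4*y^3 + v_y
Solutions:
 v(y) = C1 + k*y + y^4 + sqrt(2)*y^2/2


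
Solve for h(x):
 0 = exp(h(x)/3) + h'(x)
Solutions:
 h(x) = 3*log(1/(C1 + x)) + 3*log(3)


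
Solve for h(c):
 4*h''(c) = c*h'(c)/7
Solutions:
 h(c) = C1 + C2*erfi(sqrt(14)*c/28)


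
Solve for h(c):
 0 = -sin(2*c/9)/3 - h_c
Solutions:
 h(c) = C1 + 3*cos(2*c/9)/2


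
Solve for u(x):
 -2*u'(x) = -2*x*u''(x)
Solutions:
 u(x) = C1 + C2*x^2


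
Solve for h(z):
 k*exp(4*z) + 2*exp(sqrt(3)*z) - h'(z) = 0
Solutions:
 h(z) = C1 + k*exp(4*z)/4 + 2*sqrt(3)*exp(sqrt(3)*z)/3


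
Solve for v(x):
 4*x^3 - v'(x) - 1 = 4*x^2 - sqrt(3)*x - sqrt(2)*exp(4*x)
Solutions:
 v(x) = C1 + x^4 - 4*x^3/3 + sqrt(3)*x^2/2 - x + sqrt(2)*exp(4*x)/4


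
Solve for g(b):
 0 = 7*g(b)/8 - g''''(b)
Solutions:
 g(b) = C1*exp(-14^(1/4)*b/2) + C2*exp(14^(1/4)*b/2) + C3*sin(14^(1/4)*b/2) + C4*cos(14^(1/4)*b/2)


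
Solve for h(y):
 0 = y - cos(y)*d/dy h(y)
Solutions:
 h(y) = C1 + Integral(y/cos(y), y)


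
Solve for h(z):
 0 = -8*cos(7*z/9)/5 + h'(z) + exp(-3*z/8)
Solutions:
 h(z) = C1 + 72*sin(7*z/9)/35 + 8*exp(-3*z/8)/3


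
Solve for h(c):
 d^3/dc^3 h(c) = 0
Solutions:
 h(c) = C1 + C2*c + C3*c^2


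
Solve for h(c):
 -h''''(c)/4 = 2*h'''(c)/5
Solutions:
 h(c) = C1 + C2*c + C3*c^2 + C4*exp(-8*c/5)


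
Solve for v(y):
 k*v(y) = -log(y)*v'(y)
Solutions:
 v(y) = C1*exp(-k*li(y))


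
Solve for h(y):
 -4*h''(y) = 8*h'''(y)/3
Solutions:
 h(y) = C1 + C2*y + C3*exp(-3*y/2)


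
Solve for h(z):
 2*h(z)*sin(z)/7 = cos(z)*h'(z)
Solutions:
 h(z) = C1/cos(z)^(2/7)


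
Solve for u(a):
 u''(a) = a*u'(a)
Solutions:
 u(a) = C1 + C2*erfi(sqrt(2)*a/2)


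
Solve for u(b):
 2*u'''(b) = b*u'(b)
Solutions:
 u(b) = C1 + Integral(C2*airyai(2^(2/3)*b/2) + C3*airybi(2^(2/3)*b/2), b)


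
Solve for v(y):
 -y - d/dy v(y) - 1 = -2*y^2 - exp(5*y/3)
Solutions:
 v(y) = C1 + 2*y^3/3 - y^2/2 - y + 3*exp(5*y/3)/5


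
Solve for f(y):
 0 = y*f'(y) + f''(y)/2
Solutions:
 f(y) = C1 + C2*erf(y)


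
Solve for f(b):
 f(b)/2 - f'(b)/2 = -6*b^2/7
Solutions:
 f(b) = C1*exp(b) - 12*b^2/7 - 24*b/7 - 24/7


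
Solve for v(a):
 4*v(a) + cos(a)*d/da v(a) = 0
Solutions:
 v(a) = C1*(sin(a)^2 - 2*sin(a) + 1)/(sin(a)^2 + 2*sin(a) + 1)


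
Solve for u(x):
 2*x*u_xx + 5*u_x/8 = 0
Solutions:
 u(x) = C1 + C2*x^(11/16)


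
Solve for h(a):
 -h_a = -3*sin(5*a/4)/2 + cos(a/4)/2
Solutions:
 h(a) = C1 - 2*sin(a/4) - 6*cos(5*a/4)/5


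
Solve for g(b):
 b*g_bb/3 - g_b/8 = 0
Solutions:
 g(b) = C1 + C2*b^(11/8)


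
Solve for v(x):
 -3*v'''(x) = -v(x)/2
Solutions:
 v(x) = C3*exp(6^(2/3)*x/6) + (C1*sin(2^(2/3)*3^(1/6)*x/4) + C2*cos(2^(2/3)*3^(1/6)*x/4))*exp(-6^(2/3)*x/12)


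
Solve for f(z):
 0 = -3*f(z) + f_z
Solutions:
 f(z) = C1*exp(3*z)


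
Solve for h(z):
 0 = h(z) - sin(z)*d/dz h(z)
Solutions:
 h(z) = C1*sqrt(cos(z) - 1)/sqrt(cos(z) + 1)


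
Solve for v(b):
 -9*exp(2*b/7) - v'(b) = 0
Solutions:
 v(b) = C1 - 63*exp(2*b/7)/2


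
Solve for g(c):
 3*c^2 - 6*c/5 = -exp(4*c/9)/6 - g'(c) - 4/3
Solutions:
 g(c) = C1 - c^3 + 3*c^2/5 - 4*c/3 - 3*exp(4*c/9)/8


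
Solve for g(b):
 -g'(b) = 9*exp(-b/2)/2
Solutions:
 g(b) = C1 + 9*exp(-b/2)


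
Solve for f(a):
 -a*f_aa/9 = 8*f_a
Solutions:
 f(a) = C1 + C2/a^71


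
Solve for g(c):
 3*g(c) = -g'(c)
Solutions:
 g(c) = C1*exp(-3*c)


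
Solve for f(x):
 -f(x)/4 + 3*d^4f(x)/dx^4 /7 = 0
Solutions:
 f(x) = C1*exp(-sqrt(2)*3^(3/4)*7^(1/4)*x/6) + C2*exp(sqrt(2)*3^(3/4)*7^(1/4)*x/6) + C3*sin(sqrt(2)*3^(3/4)*7^(1/4)*x/6) + C4*cos(sqrt(2)*3^(3/4)*7^(1/4)*x/6)


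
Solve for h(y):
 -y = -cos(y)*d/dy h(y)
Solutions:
 h(y) = C1 + Integral(y/cos(y), y)


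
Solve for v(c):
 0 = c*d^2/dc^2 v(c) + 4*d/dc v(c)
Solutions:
 v(c) = C1 + C2/c^3


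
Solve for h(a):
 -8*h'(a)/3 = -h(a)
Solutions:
 h(a) = C1*exp(3*a/8)


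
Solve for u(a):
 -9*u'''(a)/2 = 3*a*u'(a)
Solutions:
 u(a) = C1 + Integral(C2*airyai(-2^(1/3)*3^(2/3)*a/3) + C3*airybi(-2^(1/3)*3^(2/3)*a/3), a)


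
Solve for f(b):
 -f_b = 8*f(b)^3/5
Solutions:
 f(b) = -sqrt(10)*sqrt(-1/(C1 - 8*b))/2
 f(b) = sqrt(10)*sqrt(-1/(C1 - 8*b))/2


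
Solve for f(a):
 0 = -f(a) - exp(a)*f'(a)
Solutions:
 f(a) = C1*exp(exp(-a))


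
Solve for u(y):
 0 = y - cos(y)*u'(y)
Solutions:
 u(y) = C1 + Integral(y/cos(y), y)


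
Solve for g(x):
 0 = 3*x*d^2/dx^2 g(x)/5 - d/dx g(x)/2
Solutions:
 g(x) = C1 + C2*x^(11/6)


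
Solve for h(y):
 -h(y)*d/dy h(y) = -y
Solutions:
 h(y) = -sqrt(C1 + y^2)
 h(y) = sqrt(C1 + y^2)


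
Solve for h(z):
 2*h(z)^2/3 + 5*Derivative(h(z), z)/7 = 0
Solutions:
 h(z) = 15/(C1 + 14*z)
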